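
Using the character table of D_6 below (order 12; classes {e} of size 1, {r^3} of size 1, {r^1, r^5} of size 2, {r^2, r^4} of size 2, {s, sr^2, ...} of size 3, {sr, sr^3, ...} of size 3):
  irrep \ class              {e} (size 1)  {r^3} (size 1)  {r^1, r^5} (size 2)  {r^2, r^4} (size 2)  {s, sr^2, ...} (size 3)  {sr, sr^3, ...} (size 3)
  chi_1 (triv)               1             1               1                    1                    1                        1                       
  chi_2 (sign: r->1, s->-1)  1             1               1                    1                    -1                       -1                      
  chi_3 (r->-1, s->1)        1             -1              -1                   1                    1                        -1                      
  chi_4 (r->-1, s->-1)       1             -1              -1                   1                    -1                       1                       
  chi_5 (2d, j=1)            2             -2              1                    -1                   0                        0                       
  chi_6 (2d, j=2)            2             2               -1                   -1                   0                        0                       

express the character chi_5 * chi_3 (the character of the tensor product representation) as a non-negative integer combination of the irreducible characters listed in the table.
chi_5 tensor chi_3 = chi_6 (all other irreducibles have multiplicity 0).

Explanation: The character of a tensor product is the pointwise product (chi_5 * chi_3)(C) = chi_5(C) * chi_3(C):
  {e}: (2)*(1), {r^3}: (-2)*(-1), {r^1, r^5}: (1)*(-1), {r^2, r^4}: (-1)*(1), {s, sr^2, ...}: (0)*(1), {sr, sr^3, ...}: (0)*(-1)
so (chi_5 * chi_3) takes values
  {e} -> 2, {r^3} -> 2, {r^1, r^5} -> -1, {r^2, r^4} -> -1, {s, sr^2, ...} -> 0, {sr, sr^3, ...} -> 0.
Now take the inner product of this character with each irreducible chi from the table, <chi_5*chi_3, chi> = (1/12) sum_C |C| (chi_5*chi_3)(C) conj(chi(C)):
  <chi_5*chi_3, chi_1> = (1/12)[1*(2)*conj(1) + 1*(2)*conj(1) + 2*(-1)*conj(1) + 2*(-1)*conj(1) + 3*(0)*conj(1) + 3*(0)*conj(1)]
      = (1/12)[(2) + (2) + (-2) + (-2) + (0) + (0)] = 0/12 = 0
  <chi_5*chi_3, chi_2> = (1/12)[1*(2)*conj(1) + 1*(2)*conj(1) + 2*(-1)*conj(1) + 2*(-1)*conj(1) + 3*(0)*conj(-1) + 3*(0)*conj(-1)]
      = (1/12)[(2) + (2) + (-2) + (-2) + (0) + (0)] = 0/12 = 0
  <chi_5*chi_3, chi_3> = (1/12)[1*(2)*conj(1) + 1*(2)*conj(-1) + 2*(-1)*conj(-1) + 2*(-1)*conj(1) + 3*(0)*conj(1) + 3*(0)*conj(-1)]
      = (1/12)[(2) + (-2) + (2) + (-2) + (0) + (0)] = 0/12 = 0
  <chi_5*chi_3, chi_4> = (1/12)[1*(2)*conj(1) + 1*(2)*conj(-1) + 2*(-1)*conj(-1) + 2*(-1)*conj(1) + 3*(0)*conj(-1) + 3*(0)*conj(1)]
      = (1/12)[(2) + (-2) + (2) + (-2) + (0) + (0)] = 0/12 = 0
  <chi_5*chi_3, chi_5> = (1/12)[1*(2)*conj(2) + 1*(2)*conj(-2) + 2*(-1)*conj(1) + 2*(-1)*conj(-1) + 3*(0)*conj(0) + 3*(0)*conj(0)]
      = (1/12)[(4) + (-4) + (-2) + (2) + (0) + (0)] = 0/12 = 0
  <chi_5*chi_3, chi_6> = (1/12)[1*(2)*conj(2) + 1*(2)*conj(2) + 2*(-1)*conj(-1) + 2*(-1)*conj(-1) + 3*(0)*conj(0) + 3*(0)*conj(0)]
      = (1/12)[(4) + (4) + (2) + (2) + (0) + (0)] = 12/12 = 1
Hence the multiplicities are chi_6: 1. Dimension check: dim(chi_5)*dim(chi_3) = 2*1 = 2 and sum (mult * dim) = 1*2 = 2.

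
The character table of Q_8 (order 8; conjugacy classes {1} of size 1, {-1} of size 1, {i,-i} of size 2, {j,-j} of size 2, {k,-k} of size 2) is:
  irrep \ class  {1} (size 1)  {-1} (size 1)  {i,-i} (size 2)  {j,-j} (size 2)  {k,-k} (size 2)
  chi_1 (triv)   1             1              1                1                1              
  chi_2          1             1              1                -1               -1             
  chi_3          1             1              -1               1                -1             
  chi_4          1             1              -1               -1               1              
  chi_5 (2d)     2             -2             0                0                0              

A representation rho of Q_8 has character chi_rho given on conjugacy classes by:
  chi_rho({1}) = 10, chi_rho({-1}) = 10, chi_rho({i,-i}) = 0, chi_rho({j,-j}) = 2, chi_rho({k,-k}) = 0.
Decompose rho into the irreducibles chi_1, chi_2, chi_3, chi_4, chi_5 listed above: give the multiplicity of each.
Multiplicities: chi_1: 3, chi_2: 2, chi_3: 3, chi_4: 2, chi_5: 0.

Solution. Use <chi_rho, chi> = (1/|G|) sum_C |C| * chi_rho(C) * conj(chi(C)) with |G| = 8 for each irreducible chi in the table:
  <chi_rho, chi_1> = (1/8)[1*(10)*conj(1) + 1*(10)*conj(1) + 2*(0)*conj(1) + 2*(2)*conj(1) + 2*(0)*conj(1)]
      = (1/8)[(10) + (10) + (0) + (4) + (0)] = 24/8 = 3
  <chi_rho, chi_2> = (1/8)[1*(10)*conj(1) + 1*(10)*conj(1) + 2*(0)*conj(1) + 2*(2)*conj(-1) + 2*(0)*conj(-1)]
      = (1/8)[(10) + (10) + (0) + (-4) + (0)] = 16/8 = 2
  <chi_rho, chi_3> = (1/8)[1*(10)*conj(1) + 1*(10)*conj(1) + 2*(0)*conj(-1) + 2*(2)*conj(1) + 2*(0)*conj(-1)]
      = (1/8)[(10) + (10) + (0) + (4) + (0)] = 24/8 = 3
  <chi_rho, chi_4> = (1/8)[1*(10)*conj(1) + 1*(10)*conj(1) + 2*(0)*conj(-1) + 2*(2)*conj(-1) + 2*(0)*conj(1)]
      = (1/8)[(10) + (10) + (0) + (-4) + (0)] = 16/8 = 2
  <chi_rho, chi_5> = (1/8)[1*(10)*conj(2) + 1*(10)*conj(-2) + 2*(0)*conj(0) + 2*(2)*conj(0) + 2*(0)*conj(0)]
      = (1/8)[(20) + (-20) + (0) + (0) + (0)] = 0/8 = 0
Dimension check: dim(rho) = sum (mult * dim) = 3*1 + 2*1 + 3*1 + 2*1 + 0*2 = 10 = chi_rho(e) = 10.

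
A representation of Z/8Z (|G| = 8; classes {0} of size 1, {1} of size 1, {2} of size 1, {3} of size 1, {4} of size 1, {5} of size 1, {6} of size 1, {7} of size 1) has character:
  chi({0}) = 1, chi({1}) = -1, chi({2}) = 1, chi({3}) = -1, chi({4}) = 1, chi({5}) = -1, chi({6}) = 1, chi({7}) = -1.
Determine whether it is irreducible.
Irreducible: <chi, chi> = 1.

Proof sketch: <chi, chi> = (1/|G|) sum_C |C| * |chi(C)|^2 = (1/8)[1*|1|^2 + 1*|-1|^2 + 1*|1|^2 + 1*|-1|^2 + 1*|1|^2 + 1*|-1|^2 + 1*|1|^2 + 1*|-1|^2]
  = (1/8)[(1) + (1) + (1) + (1) + (1) + (1) + (1) + (1)] = 8/8 = 1.
(Exp terms are combined using exp(i*s)*conj(exp(i*t)) = exp(i*(s-t)), and sums of them are collapsed using the identity that for every m > 1 the m distinct m-th roots of unity sum to 0, e.g. 1 + exp(2*I*pi/3) + exp(-2*I*pi/3) = 0.)
A character is irreducible iff <chi, chi> = 1, so this representation is irreducible.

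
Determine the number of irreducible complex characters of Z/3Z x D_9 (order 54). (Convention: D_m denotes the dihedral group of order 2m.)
18

Argument: The number of irreducible complex representations of a finite group equals its number of conjugacy classes. For a direct product, #classes(G x H) = #classes(G) * #classes(H). Z/3Z has 3 classes (abelian), D_9 has 6 classes, so 3 * 6 = 18, so Z/3Z x D_9 (order 54) has exactly 18 irreducible complex representations.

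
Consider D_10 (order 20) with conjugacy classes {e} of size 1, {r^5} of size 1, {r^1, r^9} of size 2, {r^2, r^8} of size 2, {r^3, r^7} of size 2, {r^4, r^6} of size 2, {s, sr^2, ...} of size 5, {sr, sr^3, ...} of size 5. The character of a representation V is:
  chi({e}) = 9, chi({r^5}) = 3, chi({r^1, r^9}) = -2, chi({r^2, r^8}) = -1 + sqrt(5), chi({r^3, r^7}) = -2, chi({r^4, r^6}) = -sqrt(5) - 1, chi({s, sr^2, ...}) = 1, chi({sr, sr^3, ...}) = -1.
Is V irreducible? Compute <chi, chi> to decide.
Not irreducible (reducible): <chi, chi> = 7 > 1.

Working: <chi, chi> = (1/|G|) sum_C |C| * |chi(C)|^2 = (1/20)[1*|9|^2 + 1*|3|^2 + 2*|-2|^2 + 2*|-1 + sqrt(5)|^2 + 2*|-2|^2 + 2*|-sqrt(5) - 1|^2 + 5*|1|^2 + 5*|-1|^2]
  = (1/20)[(81) + (9) + (8) + (12 - 4*sqrt(5)) + (8) + (4*sqrt(5) + 12) + (5) + (5)] = 140/20 = 7.
A character is irreducible iff <chi, chi> = 1, so this representation is reducible.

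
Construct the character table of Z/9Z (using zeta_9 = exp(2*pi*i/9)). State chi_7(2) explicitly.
Character table of Z/9Z (irreps indexed chi_0,...,chi_8 with chi_k(m) = zeta_9^(k*m), zeta_9 = exp(2*pi*i/9)):
  irrep \ class  {0} (size 1)  {1} (size 1)    {2} (size 1)    {3} (size 1)    {4} (size 1)    {5} (size 1)    {6} (size 1)    {7} (size 1)    {8} (size 1)  
  chi_0          1             1               1               1               1               1               1               1               1             
  chi_1          1             exp(2*I*pi/9)   exp(4*I*pi/9)   exp(2*I*pi/3)   exp(8*I*pi/9)   exp(-8*I*pi/9)  exp(-2*I*pi/3)  exp(-4*I*pi/9)  exp(-2*I*pi/9)
  chi_2          1             exp(4*I*pi/9)   exp(8*I*pi/9)   exp(-2*I*pi/3)  exp(-2*I*pi/9)  exp(2*I*pi/9)   exp(2*I*pi/3)   exp(-8*I*pi/9)  exp(-4*I*pi/9)
  chi_3          1             exp(2*I*pi/3)   exp(-2*I*pi/3)  1               exp(2*I*pi/3)   exp(-2*I*pi/3)  1               exp(2*I*pi/3)   exp(-2*I*pi/3)
  chi_4          1             exp(8*I*pi/9)   exp(-2*I*pi/9)  exp(2*I*pi/3)   exp(-4*I*pi/9)  exp(4*I*pi/9)   exp(-2*I*pi/3)  exp(2*I*pi/9)   exp(-8*I*pi/9)
  chi_5          1             exp(-8*I*pi/9)  exp(2*I*pi/9)   exp(-2*I*pi/3)  exp(4*I*pi/9)   exp(-4*I*pi/9)  exp(2*I*pi/3)   exp(-2*I*pi/9)  exp(8*I*pi/9) 
  chi_6          1             exp(-2*I*pi/3)  exp(2*I*pi/3)   1               exp(-2*I*pi/3)  exp(2*I*pi/3)   1               exp(-2*I*pi/3)  exp(2*I*pi/3) 
  chi_7          1             exp(-4*I*pi/9)  exp(-8*I*pi/9)  exp(2*I*pi/3)   exp(2*I*pi/9)   exp(-2*I*pi/9)  exp(-2*I*pi/3)  exp(8*I*pi/9)   exp(4*I*pi/9) 
  chi_8          1             exp(-2*I*pi/9)  exp(-4*I*pi/9)  exp(-2*I*pi/3)  exp(-8*I*pi/9)  exp(8*I*pi/9)   exp(2*I*pi/3)   exp(4*I*pi/9)   exp(2*I*pi/9) 

Spot check: chi_7(2) = zeta_9^(7*2) = zeta_9^14 = exp(-8*I*pi/9).

Explanation: Z/9Z is abelian, so all 9 irreducible complex representations are 1-dimensional. They are given by chi_k(m) = zeta_9^(k*m) for k = 0,...,8. Row orthogonality: sum_m chi_k(m) conj(chi_l(m)) = 9 * [k = l].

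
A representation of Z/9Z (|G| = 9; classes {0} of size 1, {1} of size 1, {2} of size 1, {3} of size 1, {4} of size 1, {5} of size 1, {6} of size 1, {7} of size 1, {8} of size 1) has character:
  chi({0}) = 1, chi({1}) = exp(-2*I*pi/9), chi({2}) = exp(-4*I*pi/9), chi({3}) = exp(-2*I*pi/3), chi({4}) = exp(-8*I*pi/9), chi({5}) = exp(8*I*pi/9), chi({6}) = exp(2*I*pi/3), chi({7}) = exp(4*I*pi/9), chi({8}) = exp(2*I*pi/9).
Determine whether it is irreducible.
Irreducible: <chi, chi> = 1.

Derivation: <chi, chi> = (1/|G|) sum_C |C| * |chi(C)|^2 = (1/9)[1*|1|^2 + 1*|exp(-2*I*pi/9)|^2 + 1*|exp(-4*I*pi/9)|^2 + 1*|exp(-2*I*pi/3)|^2 + 1*|exp(-8*I*pi/9)|^2 + 1*|exp(8*I*pi/9)|^2 + 1*|exp(2*I*pi/3)|^2 + 1*|exp(4*I*pi/9)|^2 + 1*|exp(2*I*pi/9)|^2]
  = (1/9)[(1) + (1) + (1) + (1) + (1) + (1) + (1) + (1) + (1)] = 9/9 = 1.
(Exp terms are combined using exp(i*s)*conj(exp(i*t)) = exp(i*(s-t)), and sums of them are collapsed using the identity that for every m > 1 the m distinct m-th roots of unity sum to 0, e.g. 1 + exp(2*I*pi/3) + exp(-2*I*pi/3) = 0.)
A character is irreducible iff <chi, chi> = 1, so this representation is irreducible.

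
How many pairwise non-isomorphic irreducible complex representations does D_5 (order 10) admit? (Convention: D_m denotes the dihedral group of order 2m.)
4

Why: The number of irreducible complex representations of a finite group equals its number of conjugacy classes. D_5 has 4 conjugacy classes ((n+3)/2 for n odd), so D_5 (order 10) has exactly 4 irreducible complex representations.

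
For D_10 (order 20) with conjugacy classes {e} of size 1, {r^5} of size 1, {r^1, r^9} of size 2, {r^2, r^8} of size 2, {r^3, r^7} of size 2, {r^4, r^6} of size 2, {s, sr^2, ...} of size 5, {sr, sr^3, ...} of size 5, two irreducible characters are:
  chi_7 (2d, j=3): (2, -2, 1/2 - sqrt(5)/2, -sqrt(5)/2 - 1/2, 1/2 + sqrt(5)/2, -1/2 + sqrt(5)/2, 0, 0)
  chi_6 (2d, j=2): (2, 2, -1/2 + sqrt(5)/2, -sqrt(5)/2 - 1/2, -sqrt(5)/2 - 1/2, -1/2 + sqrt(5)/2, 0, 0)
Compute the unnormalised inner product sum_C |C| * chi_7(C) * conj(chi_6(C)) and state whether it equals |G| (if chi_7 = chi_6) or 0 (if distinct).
Sum = 0; so <chi_7, chi_6> = 0 (distinct irreducibles are orthogonal).

Justification: Compute term by term over conjugacy classes (|C| * chi_7(C) * conj(chi_6(C))):
  1*(2)*conj(2) + 1*(-2)*conj(2) + 2*(1/2 - sqrt(5)/2)*conj(-1/2 + sqrt(5)/2) + 2*(-sqrt(5)/2 - 1/2)*conj(-sqrt(5)/2 - 1/2) + 2*(1/2 + sqrt(5)/2)*conj(-sqrt(5)/2 - 1/2) + 2*(-1/2 + sqrt(5)/2)*conj(-1/2 + sqrt(5)/2) + 5*(0)*conj(0) + 5*(0)*conj(0)
  = (4) + (-4) + (-3 + sqrt(5)) + (sqrt(5) + 3) + (-3 - sqrt(5)) + (3 - sqrt(5)) + (0) + (0)
  = 0.
Dividing by |G| = 20 gives 0/20 = 0, matching the row-orthogonality relation <chi_7, chi_6> = [chi_7 = chi_6].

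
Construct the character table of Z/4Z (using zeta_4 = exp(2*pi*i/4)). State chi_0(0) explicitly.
Character table of Z/4Z (irreps indexed chi_0,...,chi_3 with chi_k(m) = zeta_4^(k*m), zeta_4 = exp(2*pi*i/4)):
  irrep \ class  {0} (size 1)  {1} (size 1)  {2} (size 1)  {3} (size 1)
  chi_0          1             1             1             1           
  chi_1          1             I             -1            -I          
  chi_2          1             -1            1             -1          
  chi_3          1             -I            -1            I           

Spot check: chi_0(0) = zeta_4^(0*0) = zeta_4^0 = 1.

Argument: Z/4Z is abelian, so all 4 irreducible complex representations are 1-dimensional. They are given by chi_k(m) = zeta_4^(k*m) for k = 0,...,3. Row orthogonality: sum_m chi_k(m) conj(chi_l(m)) = 4 * [k = l].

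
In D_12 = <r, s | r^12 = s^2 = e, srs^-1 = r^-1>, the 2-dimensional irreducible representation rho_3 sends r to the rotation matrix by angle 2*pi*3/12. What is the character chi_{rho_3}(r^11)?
chi_{rho_3}(r^11) = 2*cos(2*pi*3*11/12) = 0

Working: rho_3(r^11) is rotation by angle 2*pi*3*11/12, whose trace is 2*cos(2*pi*3*11/12) = 0.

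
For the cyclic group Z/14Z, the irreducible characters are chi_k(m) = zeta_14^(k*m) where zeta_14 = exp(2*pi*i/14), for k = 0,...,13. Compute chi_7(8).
chi_7(8) = zeta_14^56 = 1

Reasoning: chi_7(8) = zeta_14^(7*8) = zeta_14^56. Since zeta_14^14 = 1, this equals zeta_14^0 = exp(2*pi*i*0/14) = 1.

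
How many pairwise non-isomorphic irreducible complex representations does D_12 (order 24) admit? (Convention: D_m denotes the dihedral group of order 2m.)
9

The number of irreducible complex representations of a finite group equals its number of conjugacy classes. D_12 has 9 conjugacy classes (n/2 + 3 for n even), so D_12 (order 24) has exactly 9 irreducible complex representations.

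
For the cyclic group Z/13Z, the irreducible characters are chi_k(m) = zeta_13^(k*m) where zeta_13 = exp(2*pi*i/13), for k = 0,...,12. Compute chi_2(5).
chi_2(5) = zeta_13^10 = exp(-6*I*pi/13)

Derivation: chi_2(5) = zeta_13^(2*5) = zeta_13^10. Since zeta_13^13 = 1, this equals zeta_13^10 = exp(2*pi*i*10/13) = exp(-6*I*pi/13).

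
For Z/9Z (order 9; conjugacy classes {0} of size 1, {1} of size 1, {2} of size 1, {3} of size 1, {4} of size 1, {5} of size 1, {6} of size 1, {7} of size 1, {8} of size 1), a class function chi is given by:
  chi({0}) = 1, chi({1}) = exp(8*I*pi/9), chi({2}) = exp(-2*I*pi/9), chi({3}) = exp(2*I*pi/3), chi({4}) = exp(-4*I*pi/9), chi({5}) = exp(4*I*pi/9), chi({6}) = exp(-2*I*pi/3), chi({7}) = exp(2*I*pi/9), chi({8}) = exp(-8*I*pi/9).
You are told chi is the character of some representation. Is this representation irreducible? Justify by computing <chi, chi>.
Irreducible: <chi, chi> = 1.

Solution. <chi, chi> = (1/|G|) sum_C |C| * |chi(C)|^2 = (1/9)[1*|1|^2 + 1*|exp(8*I*pi/9)|^2 + 1*|exp(-2*I*pi/9)|^2 + 1*|exp(2*I*pi/3)|^2 + 1*|exp(-4*I*pi/9)|^2 + 1*|exp(4*I*pi/9)|^2 + 1*|exp(-2*I*pi/3)|^2 + 1*|exp(2*I*pi/9)|^2 + 1*|exp(-8*I*pi/9)|^2]
  = (1/9)[(1) + (1) + (1) + (1) + (1) + (1) + (1) + (1) + (1)] = 9/9 = 1.
(Exp terms are combined using exp(i*s)*conj(exp(i*t)) = exp(i*(s-t)), and sums of them are collapsed using the identity that for every m > 1 the m distinct m-th roots of unity sum to 0, e.g. 1 + exp(2*I*pi/3) + exp(-2*I*pi/3) = 0.)
A character is irreducible iff <chi, chi> = 1, so this representation is irreducible.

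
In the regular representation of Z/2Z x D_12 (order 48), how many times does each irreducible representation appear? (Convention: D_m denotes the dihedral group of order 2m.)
Each irreducible V_i of dimension d_i appears with multiplicity d_i, i.e. rho_reg = (direct sum over all irreducibles V_i) d_i V_i. The irreducible dimensions for Z/2Z x D_12 are 1, 1, 1, 1, 1, 1, 1, 1, 2, 2, 2, 2, 2, 2, 2, 2, 2, 2: 8 irreducibles of dimension 1, each with multiplicity 1; 10 irreducibles of dimension 2, each with multiplicity 2. Total dimension 8*1*1 + 10*2*2 = 48 = |G|.

Explanation: General theorem: in the regular representation of a finite group G, each irreducible appears with multiplicity equal to its dimension. Check: dim(rho_reg) = sum d_i^2 = 1 + 1 + 1 + 1 + 1 + 1 + 1 + 1 + 4 + 4 + 4 + 4 + 4 + 4 + 4 + 4 + 4 + 4 = 48 = |G|.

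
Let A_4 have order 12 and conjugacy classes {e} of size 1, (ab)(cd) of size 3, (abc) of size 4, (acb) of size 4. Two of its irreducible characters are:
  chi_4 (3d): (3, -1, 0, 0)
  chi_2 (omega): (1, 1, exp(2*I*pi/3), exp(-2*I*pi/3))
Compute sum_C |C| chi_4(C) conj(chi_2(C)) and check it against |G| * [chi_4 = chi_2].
Sum = 0; so <chi_4, chi_2> = 0 (distinct irreducibles are orthogonal).

Argument: Compute term by term over conjugacy classes (|C| * chi_4(C) * conj(chi_2(C))):
  1*(3)*conj(1) + 3*(-1)*conj(1) + 4*(0)*conj(exp(2*I*pi/3)) + 4*(0)*conj(exp(-2*I*pi/3))
  = (3) + (-3) + (0) + (0)
  = 0.
(Exp terms are combined using exp(i*s)*conj(exp(i*t)) = exp(i*(s-t)), and sums of them are collapsed using the identity that for every m > 1 the m distinct m-th roots of unity sum to 0, e.g. 1 + exp(2*I*pi/3) + exp(-2*I*pi/3) = 0.)
Dividing by |G| = 12 gives 0/12 = 0, matching the row-orthogonality relation <chi_4, chi_2> = [chi_4 = chi_2].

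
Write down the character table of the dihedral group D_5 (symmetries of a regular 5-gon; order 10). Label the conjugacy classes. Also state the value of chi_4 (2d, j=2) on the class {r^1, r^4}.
Conjugacy classes: {e} of size 1, {r^1, r^4} of size 2, {r^2, r^3} of size 2, {s, sr, ..., sr^4} of size 5.
Character table:
  irrep \ class              {e} (size 1)  {r^1, r^4} (size 2)  {r^2, r^3} (size 2)  {s, sr, ..., sr^4} (size 5)
  chi_1 (triv)               1             1                    1                    1                          
  chi_2 (sign: r->1, s->-1)  1             1                    1                    -1                         
  chi_3 (2d, j=1)            2             -1/2 + sqrt(5)/2     -sqrt(5)/2 - 1/2     0                          
  chi_4 (2d, j=2)            2             -sqrt(5)/2 - 1/2     -1/2 + sqrt(5)/2     0                          

Spot check: chi_4 (2d, j=2) on {r^1, r^4} = -sqrt(5)/2 - 1/2.

Proof sketch: D_5 has order 2*5 = 10 with 4 conjugacy classes, hence 4 irreducibles. Sum of squared dims 1 + 1 + 4 + 4 = 10 = |G|. Linear characters come from the abelianisation; the 2-dimensional irreps have character r^k -> 2*cos(2*pi*j*k/5), reflections -> 0.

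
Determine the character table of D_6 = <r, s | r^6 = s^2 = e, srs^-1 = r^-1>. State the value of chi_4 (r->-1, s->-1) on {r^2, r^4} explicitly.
Conjugacy classes: {e} of size 1, {r^3} of size 1, {r^1, r^5} of size 2, {r^2, r^4} of size 2, {s, sr^2, ...} of size 3, {sr, sr^3, ...} of size 3.
Character table:
  irrep \ class              {e} (size 1)  {r^3} (size 1)  {r^1, r^5} (size 2)  {r^2, r^4} (size 2)  {s, sr^2, ...} (size 3)  {sr, sr^3, ...} (size 3)
  chi_1 (triv)               1             1               1                    1                    1                        1                       
  chi_2 (sign: r->1, s->-1)  1             1               1                    1                    -1                       -1                      
  chi_3 (r->-1, s->1)        1             -1              -1                   1                    1                        -1                      
  chi_4 (r->-1, s->-1)       1             -1              -1                   1                    -1                       1                       
  chi_5 (2d, j=1)            2             -2              1                    -1                   0                        0                       
  chi_6 (2d, j=2)            2             2               -1                   -1                   0                        0                       

Spot check: chi_4 (r->-1, s->-1) on {r^2, r^4} = 1.

Argument: D_6 has order 2*6 = 12 with 6 conjugacy classes, hence 6 irreducibles. Sum of squared dims 1 + 1 + 1 + 1 + 4 + 4 = 12 = |G|. Linear characters come from the abelianisation; the 2-dimensional irreps have character r^k -> 2*cos(2*pi*j*k/6), reflections -> 0.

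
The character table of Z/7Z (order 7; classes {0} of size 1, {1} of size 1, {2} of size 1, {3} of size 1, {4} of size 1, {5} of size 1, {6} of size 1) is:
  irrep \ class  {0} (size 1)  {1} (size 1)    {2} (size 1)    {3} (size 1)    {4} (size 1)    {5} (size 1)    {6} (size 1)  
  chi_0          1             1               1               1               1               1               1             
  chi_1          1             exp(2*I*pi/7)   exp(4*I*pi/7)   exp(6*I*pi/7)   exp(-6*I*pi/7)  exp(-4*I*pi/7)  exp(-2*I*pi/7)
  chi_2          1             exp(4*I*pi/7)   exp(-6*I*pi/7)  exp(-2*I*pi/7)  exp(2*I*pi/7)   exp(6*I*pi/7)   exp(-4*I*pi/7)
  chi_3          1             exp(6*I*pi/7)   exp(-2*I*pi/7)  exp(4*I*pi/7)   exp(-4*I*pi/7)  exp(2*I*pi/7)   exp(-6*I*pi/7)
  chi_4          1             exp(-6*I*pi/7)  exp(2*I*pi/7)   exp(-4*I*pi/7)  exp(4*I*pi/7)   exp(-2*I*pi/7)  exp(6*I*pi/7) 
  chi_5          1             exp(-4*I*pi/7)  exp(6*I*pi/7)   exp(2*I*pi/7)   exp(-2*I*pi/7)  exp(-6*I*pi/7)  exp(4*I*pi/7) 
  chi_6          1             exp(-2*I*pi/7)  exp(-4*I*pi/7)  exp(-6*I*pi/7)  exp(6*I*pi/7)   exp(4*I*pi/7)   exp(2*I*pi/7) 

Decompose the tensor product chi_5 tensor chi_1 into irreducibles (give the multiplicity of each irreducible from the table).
chi_5 tensor chi_1 = chi_6 (all other irreducibles have multiplicity 0).

Argument: The character of a tensor product is the pointwise product (chi_5 * chi_1)(C) = chi_5(C) * chi_1(C):
  {0}: (1)*(1), {1}: (exp(-4*I*pi/7))*(exp(2*I*pi/7)), {2}: (exp(6*I*pi/7))*(exp(4*I*pi/7)), {3}: (exp(2*I*pi/7))*(exp(6*I*pi/7)), {4}: (exp(-2*I*pi/7))*(exp(-6*I*pi/7)), {5}: (exp(-6*I*pi/7))*(exp(-4*I*pi/7)), {6}: (exp(4*I*pi/7))*(exp(-2*I*pi/7))
so (chi_5 * chi_1) takes values
  {0} -> 1, {1} -> exp(-2*I*pi/7), {2} -> exp(-4*I*pi/7), {3} -> exp(-6*I*pi/7), {4} -> exp(6*I*pi/7), {5} -> exp(4*I*pi/7), {6} -> exp(2*I*pi/7).
Now take the inner product of this character with each irreducible chi from the table, <chi_5*chi_1, chi> = (1/7) sum_C |C| (chi_5*chi_1)(C) conj(chi(C)):
  <chi_5*chi_1, chi_0> = (1/7)[1*(1)*conj(1) + 1*(exp(-2*I*pi/7))*conj(1) + 1*(exp(-4*I*pi/7))*conj(1) + 1*(exp(-6*I*pi/7))*conj(1) + 1*(exp(6*I*pi/7))*conj(1) + 1*(exp(4*I*pi/7))*conj(1) + 1*(exp(2*I*pi/7))*conj(1)]
      = (1/7)[(1) + (exp(-2*I*pi/7)) + (exp(-4*I*pi/7)) + (exp(-6*I*pi/7)) + (exp(6*I*pi/7)) + (exp(4*I*pi/7)) + (exp(2*I*pi/7))] = 0/7 = 0
  <chi_5*chi_1, chi_1> = (1/7)[1*(1)*conj(1) + 1*(exp(-2*I*pi/7))*conj(exp(2*I*pi/7)) + 1*(exp(-4*I*pi/7))*conj(exp(4*I*pi/7)) + 1*(exp(-6*I*pi/7))*conj(exp(6*I*pi/7)) + 1*(exp(6*I*pi/7))*conj(exp(-6*I*pi/7)) + 1*(exp(4*I*pi/7))*conj(exp(-4*I*pi/7)) + 1*(exp(2*I*pi/7))*conj(exp(-2*I*pi/7))]
      = (1/7)[(1) + (exp(-4*I*pi/7)) + (exp(6*I*pi/7)) + (exp(2*I*pi/7)) + (exp(-2*I*pi/7)) + (exp(-6*I*pi/7)) + (exp(4*I*pi/7))] = 0/7 = 0
  <chi_5*chi_1, chi_2> = (1/7)[1*(1)*conj(1) + 1*(exp(-2*I*pi/7))*conj(exp(4*I*pi/7)) + 1*(exp(-4*I*pi/7))*conj(exp(-6*I*pi/7)) + 1*(exp(-6*I*pi/7))*conj(exp(-2*I*pi/7)) + 1*(exp(6*I*pi/7))*conj(exp(2*I*pi/7)) + 1*(exp(4*I*pi/7))*conj(exp(6*I*pi/7)) + 1*(exp(2*I*pi/7))*conj(exp(-4*I*pi/7))]
      = (1/7)[(1) + (exp(-6*I*pi/7)) + (exp(2*I*pi/7)) + (exp(-4*I*pi/7)) + (exp(4*I*pi/7)) + (exp(-2*I*pi/7)) + (exp(6*I*pi/7))] = 0/7 = 0
  <chi_5*chi_1, chi_3> = (1/7)[1*(1)*conj(1) + 1*(exp(-2*I*pi/7))*conj(exp(6*I*pi/7)) + 1*(exp(-4*I*pi/7))*conj(exp(-2*I*pi/7)) + 1*(exp(-6*I*pi/7))*conj(exp(4*I*pi/7)) + 1*(exp(6*I*pi/7))*conj(exp(-4*I*pi/7)) + 1*(exp(4*I*pi/7))*conj(exp(2*I*pi/7)) + 1*(exp(2*I*pi/7))*conj(exp(-6*I*pi/7))]
      = (1/7)[(1) + (exp(6*I*pi/7)) + (exp(-2*I*pi/7)) + (exp(4*I*pi/7)) + (exp(-4*I*pi/7)) + (exp(2*I*pi/7)) + (exp(-6*I*pi/7))] = 0/7 = 0
  <chi_5*chi_1, chi_4> = (1/7)[1*(1)*conj(1) + 1*(exp(-2*I*pi/7))*conj(exp(-6*I*pi/7)) + 1*(exp(-4*I*pi/7))*conj(exp(2*I*pi/7)) + 1*(exp(-6*I*pi/7))*conj(exp(-4*I*pi/7)) + 1*(exp(6*I*pi/7))*conj(exp(4*I*pi/7)) + 1*(exp(4*I*pi/7))*conj(exp(-2*I*pi/7)) + 1*(exp(2*I*pi/7))*conj(exp(6*I*pi/7))]
      = (1/7)[(1) + (exp(4*I*pi/7)) + (exp(-6*I*pi/7)) + (exp(-2*I*pi/7)) + (exp(2*I*pi/7)) + (exp(6*I*pi/7)) + (exp(-4*I*pi/7))] = 0/7 = 0
  <chi_5*chi_1, chi_5> = (1/7)[1*(1)*conj(1) + 1*(exp(-2*I*pi/7))*conj(exp(-4*I*pi/7)) + 1*(exp(-4*I*pi/7))*conj(exp(6*I*pi/7)) + 1*(exp(-6*I*pi/7))*conj(exp(2*I*pi/7)) + 1*(exp(6*I*pi/7))*conj(exp(-2*I*pi/7)) + 1*(exp(4*I*pi/7))*conj(exp(-6*I*pi/7)) + 1*(exp(2*I*pi/7))*conj(exp(4*I*pi/7))]
      = (1/7)[(1) + (exp(2*I*pi/7)) + (exp(4*I*pi/7)) + (exp(6*I*pi/7)) + (exp(-6*I*pi/7)) + (exp(-4*I*pi/7)) + (exp(-2*I*pi/7))] = 0/7 = 0
  <chi_5*chi_1, chi_6> = (1/7)[1*(1)*conj(1) + 1*(exp(-2*I*pi/7))*conj(exp(-2*I*pi/7)) + 1*(exp(-4*I*pi/7))*conj(exp(-4*I*pi/7)) + 1*(exp(-6*I*pi/7))*conj(exp(-6*I*pi/7)) + 1*(exp(6*I*pi/7))*conj(exp(6*I*pi/7)) + 1*(exp(4*I*pi/7))*conj(exp(4*I*pi/7)) + 1*(exp(2*I*pi/7))*conj(exp(2*I*pi/7))]
      = (1/7)[(1) + (1) + (1) + (1) + (1) + (1) + (1)] = 7/7 = 1
(Exp terms are combined using exp(i*s)*conj(exp(i*t)) = exp(i*(s-t)), and sums of them are collapsed using the identity that for every m > 1 the m distinct m-th roots of unity sum to 0, e.g. 1 + exp(2*I*pi/3) + exp(-2*I*pi/3) = 0.)
Hence the multiplicities are chi_6: 1. Dimension check: dim(chi_5)*dim(chi_1) = 1*1 = 1 and sum (mult * dim) = 1*1 = 1.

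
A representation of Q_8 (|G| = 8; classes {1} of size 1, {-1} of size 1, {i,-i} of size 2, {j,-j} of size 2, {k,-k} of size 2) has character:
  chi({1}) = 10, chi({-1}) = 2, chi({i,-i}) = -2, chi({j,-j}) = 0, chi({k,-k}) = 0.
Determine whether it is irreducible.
Not irreducible (reducible): <chi, chi> = 14 > 1.

Working: <chi, chi> = (1/|G|) sum_C |C| * |chi(C)|^2 = (1/8)[1*|10|^2 + 1*|2|^2 + 2*|-2|^2 + 2*|0|^2 + 2*|0|^2]
  = (1/8)[(100) + (4) + (8) + (0) + (0)] = 112/8 = 14.
A character is irreducible iff <chi, chi> = 1, so this representation is reducible.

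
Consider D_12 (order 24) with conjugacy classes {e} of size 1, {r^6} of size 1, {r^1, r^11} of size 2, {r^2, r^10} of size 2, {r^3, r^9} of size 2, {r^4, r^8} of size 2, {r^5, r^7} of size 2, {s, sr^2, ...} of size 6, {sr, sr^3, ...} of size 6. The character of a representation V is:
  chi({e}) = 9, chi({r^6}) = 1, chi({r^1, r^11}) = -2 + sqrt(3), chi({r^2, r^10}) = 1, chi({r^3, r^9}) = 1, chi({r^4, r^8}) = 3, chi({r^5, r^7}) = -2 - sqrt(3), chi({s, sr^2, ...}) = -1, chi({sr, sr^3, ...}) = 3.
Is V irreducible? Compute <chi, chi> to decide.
Not irreducible (reducible): <chi, chi> = 8 > 1.

Argument: <chi, chi> = (1/|G|) sum_C |C| * |chi(C)|^2 = (1/24)[1*|9|^2 + 1*|1|^2 + 2*|-2 + sqrt(3)|^2 + 2*|1|^2 + 2*|1|^2 + 2*|3|^2 + 2*|-2 - sqrt(3)|^2 + 6*|-1|^2 + 6*|3|^2]
  = (1/24)[(81) + (1) + (14 - 8*sqrt(3)) + (2) + (2) + (18) + (8*sqrt(3) + 14) + (6) + (54)] = 192/24 = 8.
A character is irreducible iff <chi, chi> = 1, so this representation is reducible.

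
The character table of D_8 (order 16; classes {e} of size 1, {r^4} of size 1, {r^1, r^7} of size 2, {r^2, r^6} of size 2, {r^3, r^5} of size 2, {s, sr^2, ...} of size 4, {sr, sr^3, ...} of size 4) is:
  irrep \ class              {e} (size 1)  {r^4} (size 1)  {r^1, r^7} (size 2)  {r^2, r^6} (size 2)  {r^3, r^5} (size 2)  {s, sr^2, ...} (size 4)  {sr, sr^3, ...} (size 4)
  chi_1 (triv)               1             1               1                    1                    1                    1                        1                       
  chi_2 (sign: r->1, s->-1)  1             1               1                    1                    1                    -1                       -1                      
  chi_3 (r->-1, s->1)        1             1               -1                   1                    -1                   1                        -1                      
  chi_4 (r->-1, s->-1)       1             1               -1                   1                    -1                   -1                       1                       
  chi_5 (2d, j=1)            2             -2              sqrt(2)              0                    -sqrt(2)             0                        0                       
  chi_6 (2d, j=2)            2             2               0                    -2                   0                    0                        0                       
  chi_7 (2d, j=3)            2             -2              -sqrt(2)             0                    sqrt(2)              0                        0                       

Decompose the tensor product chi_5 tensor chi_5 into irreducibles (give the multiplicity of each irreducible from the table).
chi_5 tensor chi_5 = chi_1 + chi_2 + chi_6 (all other irreducibles have multiplicity 0).

The character of a tensor product is the pointwise product (chi_5 * chi_5)(C) = chi_5(C) * chi_5(C):
  {e}: (2)*(2), {r^4}: (-2)*(-2), {r^1, r^7}: (sqrt(2))*(sqrt(2)), {r^2, r^6}: (0)*(0), {r^3, r^5}: (-sqrt(2))*(-sqrt(2)), {s, sr^2, ...}: (0)*(0), {sr, sr^3, ...}: (0)*(0)
so (chi_5 * chi_5) takes values
  {e} -> 4, {r^4} -> 4, {r^1, r^7} -> 2, {r^2, r^6} -> 0, {r^3, r^5} -> 2, {s, sr^2, ...} -> 0, {sr, sr^3, ...} -> 0.
Now take the inner product of this character with each irreducible chi from the table, <chi_5*chi_5, chi> = (1/16) sum_C |C| (chi_5*chi_5)(C) conj(chi(C)):
  <chi_5*chi_5, chi_1> = (1/16)[1*(4)*conj(1) + 1*(4)*conj(1) + 2*(2)*conj(1) + 2*(0)*conj(1) + 2*(2)*conj(1) + 4*(0)*conj(1) + 4*(0)*conj(1)]
      = (1/16)[(4) + (4) + (4) + (0) + (4) + (0) + (0)] = 16/16 = 1
  <chi_5*chi_5, chi_2> = (1/16)[1*(4)*conj(1) + 1*(4)*conj(1) + 2*(2)*conj(1) + 2*(0)*conj(1) + 2*(2)*conj(1) + 4*(0)*conj(-1) + 4*(0)*conj(-1)]
      = (1/16)[(4) + (4) + (4) + (0) + (4) + (0) + (0)] = 16/16 = 1
  <chi_5*chi_5, chi_3> = (1/16)[1*(4)*conj(1) + 1*(4)*conj(1) + 2*(2)*conj(-1) + 2*(0)*conj(1) + 2*(2)*conj(-1) + 4*(0)*conj(1) + 4*(0)*conj(-1)]
      = (1/16)[(4) + (4) + (-4) + (0) + (-4) + (0) + (0)] = 0/16 = 0
  <chi_5*chi_5, chi_4> = (1/16)[1*(4)*conj(1) + 1*(4)*conj(1) + 2*(2)*conj(-1) + 2*(0)*conj(1) + 2*(2)*conj(-1) + 4*(0)*conj(-1) + 4*(0)*conj(1)]
      = (1/16)[(4) + (4) + (-4) + (0) + (-4) + (0) + (0)] = 0/16 = 0
  <chi_5*chi_5, chi_5> = (1/16)[1*(4)*conj(2) + 1*(4)*conj(-2) + 2*(2)*conj(sqrt(2)) + 2*(0)*conj(0) + 2*(2)*conj(-sqrt(2)) + 4*(0)*conj(0) + 4*(0)*conj(0)]
      = (1/16)[(8) + (-8) + (4*sqrt(2)) + (0) + (-4*sqrt(2)) + (0) + (0)] = 0/16 = 0
  <chi_5*chi_5, chi_6> = (1/16)[1*(4)*conj(2) + 1*(4)*conj(2) + 2*(2)*conj(0) + 2*(0)*conj(-2) + 2*(2)*conj(0) + 4*(0)*conj(0) + 4*(0)*conj(0)]
      = (1/16)[(8) + (8) + (0) + (0) + (0) + (0) + (0)] = 16/16 = 1
  <chi_5*chi_5, chi_7> = (1/16)[1*(4)*conj(2) + 1*(4)*conj(-2) + 2*(2)*conj(-sqrt(2)) + 2*(0)*conj(0) + 2*(2)*conj(sqrt(2)) + 4*(0)*conj(0) + 4*(0)*conj(0)]
      = (1/16)[(8) + (-8) + (-4*sqrt(2)) + (0) + (4*sqrt(2)) + (0) + (0)] = 0/16 = 0
Hence the multiplicities are chi_1: 1, chi_2: 1, chi_6: 1. Dimension check: dim(chi_5)*dim(chi_5) = 2*2 = 4 and sum (mult * dim) = 1*1 + 1*1 + 1*2 = 4.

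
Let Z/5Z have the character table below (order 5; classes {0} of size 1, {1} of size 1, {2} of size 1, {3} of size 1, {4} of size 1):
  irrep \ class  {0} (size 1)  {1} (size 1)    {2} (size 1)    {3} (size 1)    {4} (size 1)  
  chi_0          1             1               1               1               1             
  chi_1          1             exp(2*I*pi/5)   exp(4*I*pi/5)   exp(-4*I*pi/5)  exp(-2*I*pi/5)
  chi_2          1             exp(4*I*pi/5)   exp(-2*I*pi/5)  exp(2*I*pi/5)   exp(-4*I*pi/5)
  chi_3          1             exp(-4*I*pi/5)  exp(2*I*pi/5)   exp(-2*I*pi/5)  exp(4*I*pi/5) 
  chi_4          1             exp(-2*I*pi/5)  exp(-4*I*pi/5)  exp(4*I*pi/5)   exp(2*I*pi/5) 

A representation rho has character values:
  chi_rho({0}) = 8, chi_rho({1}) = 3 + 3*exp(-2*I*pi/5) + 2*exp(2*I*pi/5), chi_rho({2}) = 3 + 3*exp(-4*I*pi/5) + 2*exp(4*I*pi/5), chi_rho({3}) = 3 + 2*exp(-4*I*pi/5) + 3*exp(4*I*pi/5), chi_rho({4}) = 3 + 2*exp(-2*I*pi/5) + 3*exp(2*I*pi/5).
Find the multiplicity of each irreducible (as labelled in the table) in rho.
Multiplicities: chi_0: 3, chi_1: 2, chi_2: 0, chi_3: 0, chi_4: 3.

Reasoning: Use <chi_rho, chi> = (1/|G|) sum_C |C| * chi_rho(C) * conj(chi(C)) with |G| = 5 for each irreducible chi in the table:
  <chi_rho, chi_0> = (1/5)[1*(8)*conj(1) + 1*(3 + 3*exp(-2*I*pi/5) + 2*exp(2*I*pi/5))*conj(1) + 1*(3 + 3*exp(-4*I*pi/5) + 2*exp(4*I*pi/5))*conj(1) + 1*(3 + 2*exp(-4*I*pi/5) + 3*exp(4*I*pi/5))*conj(1) + 1*(3 + 2*exp(-2*I*pi/5) + 3*exp(2*I*pi/5))*conj(1)]
      = (1/5)[(8) + (3 + 3*exp(-2*I*pi/5) + 2*exp(2*I*pi/5)) + (3 + 3*exp(-4*I*pi/5) + 2*exp(4*I*pi/5)) + (3 + 2*exp(-4*I*pi/5) + 3*exp(4*I*pi/5)) + (3 + 2*exp(-2*I*pi/5) + 3*exp(2*I*pi/5))] = 15/5 = 3
  <chi_rho, chi_1> = (1/5)[1*(8)*conj(1) + 1*(3 + 3*exp(-2*I*pi/5) + 2*exp(2*I*pi/5))*conj(exp(2*I*pi/5)) + 1*(3 + 3*exp(-4*I*pi/5) + 2*exp(4*I*pi/5))*conj(exp(4*I*pi/5)) + 1*(3 + 2*exp(-4*I*pi/5) + 3*exp(4*I*pi/5))*conj(exp(-4*I*pi/5)) + 1*(3 + 2*exp(-2*I*pi/5) + 3*exp(2*I*pi/5))*conj(exp(-2*I*pi/5))]
      = (1/5)[(8) + (2 + 3*exp(-2*I*pi/5) + 3*exp(-4*I*pi/5)) + (2 + 3*exp(-4*I*pi/5) + 3*exp(2*I*pi/5)) + (2 + 3*exp(-2*I*pi/5) + 3*exp(4*I*pi/5)) + (2 + 3*exp(4*I*pi/5) + 3*exp(2*I*pi/5))] = 10/5 = 2
  <chi_rho, chi_2> = (1/5)[1*(8)*conj(1) + 1*(3 + 3*exp(-2*I*pi/5) + 2*exp(2*I*pi/5))*conj(exp(4*I*pi/5)) + 1*(3 + 3*exp(-4*I*pi/5) + 2*exp(4*I*pi/5))*conj(exp(-2*I*pi/5)) + 1*(3 + 2*exp(-4*I*pi/5) + 3*exp(4*I*pi/5))*conj(exp(2*I*pi/5)) + 1*(3 + 2*exp(-2*I*pi/5) + 3*exp(2*I*pi/5))*conj(exp(-4*I*pi/5))]
      = (1/5)[(8) + (2*exp(-2*I*pi/5) + 3*exp(-4*I*pi/5) + 3*exp(4*I*pi/5)) + (3*exp(-2*I*pi/5) + 2*exp(-4*I*pi/5) + 3*exp(2*I*pi/5)) + (3*exp(-2*I*pi/5) + 2*exp(4*I*pi/5) + 3*exp(2*I*pi/5)) + (3*exp(-4*I*pi/5) + 3*exp(4*I*pi/5) + 2*exp(2*I*pi/5))] = 0/5 = 0
  <chi_rho, chi_3> = (1/5)[1*(8)*conj(1) + 1*(3 + 3*exp(-2*I*pi/5) + 2*exp(2*I*pi/5))*conj(exp(-4*I*pi/5)) + 1*(3 + 3*exp(-4*I*pi/5) + 2*exp(4*I*pi/5))*conj(exp(2*I*pi/5)) + 1*(3 + 2*exp(-4*I*pi/5) + 3*exp(4*I*pi/5))*conj(exp(-2*I*pi/5)) + 1*(3 + 2*exp(-2*I*pi/5) + 3*exp(2*I*pi/5))*conj(exp(4*I*pi/5))]
      = (1/5)[(8) + (2*exp(-4*I*pi/5) + 3*exp(4*I*pi/5) + 3*exp(2*I*pi/5)) + (3*exp(-2*I*pi/5) + 3*exp(4*I*pi/5) + 2*exp(2*I*pi/5)) + (2*exp(-2*I*pi/5) + 3*exp(-4*I*pi/5) + 3*exp(2*I*pi/5)) + (3*exp(-2*I*pi/5) + 3*exp(-4*I*pi/5) + 2*exp(4*I*pi/5))] = 0/5 = 0
  <chi_rho, chi_4> = (1/5)[1*(8)*conj(1) + 1*(3 + 3*exp(-2*I*pi/5) + 2*exp(2*I*pi/5))*conj(exp(-2*I*pi/5)) + 1*(3 + 3*exp(-4*I*pi/5) + 2*exp(4*I*pi/5))*conj(exp(-4*I*pi/5)) + 1*(3 + 2*exp(-4*I*pi/5) + 3*exp(4*I*pi/5))*conj(exp(4*I*pi/5)) + 1*(3 + 2*exp(-2*I*pi/5) + 3*exp(2*I*pi/5))*conj(exp(2*I*pi/5))]
      = (1/5)[(8) + (3 + 2*exp(4*I*pi/5) + 3*exp(2*I*pi/5)) + (3 + 2*exp(-2*I*pi/5) + 3*exp(4*I*pi/5)) + (3 + 3*exp(-4*I*pi/5) + 2*exp(2*I*pi/5)) + (3 + 3*exp(-2*I*pi/5) + 2*exp(-4*I*pi/5))] = 15/5 = 3
(Exp terms are combined using exp(i*s)*conj(exp(i*t)) = exp(i*(s-t)), and sums of them are collapsed using the identity that for every m > 1 the m distinct m-th roots of unity sum to 0, e.g. 1 + exp(2*I*pi/3) + exp(-2*I*pi/3) = 0.)
Dimension check: dim(rho) = sum (mult * dim) = 3*1 + 2*1 + 0*1 + 0*1 + 3*1 = 8 = chi_rho(e) = 8.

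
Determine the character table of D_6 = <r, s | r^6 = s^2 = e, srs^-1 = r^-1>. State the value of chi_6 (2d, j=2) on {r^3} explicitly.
Conjugacy classes: {e} of size 1, {r^3} of size 1, {r^1, r^5} of size 2, {r^2, r^4} of size 2, {s, sr^2, ...} of size 3, {sr, sr^3, ...} of size 3.
Character table:
  irrep \ class              {e} (size 1)  {r^3} (size 1)  {r^1, r^5} (size 2)  {r^2, r^4} (size 2)  {s, sr^2, ...} (size 3)  {sr, sr^3, ...} (size 3)
  chi_1 (triv)               1             1               1                    1                    1                        1                       
  chi_2 (sign: r->1, s->-1)  1             1               1                    1                    -1                       -1                      
  chi_3 (r->-1, s->1)        1             -1              -1                   1                    1                        -1                      
  chi_4 (r->-1, s->-1)       1             -1              -1                   1                    -1                       1                       
  chi_5 (2d, j=1)            2             -2              1                    -1                   0                        0                       
  chi_6 (2d, j=2)            2             2               -1                   -1                   0                        0                       

Spot check: chi_6 (2d, j=2) on {r^3} = 2.

Proof sketch: D_6 has order 2*6 = 12 with 6 conjugacy classes, hence 6 irreducibles. Sum of squared dims 1 + 1 + 1 + 1 + 4 + 4 = 12 = |G|. Linear characters come from the abelianisation; the 2-dimensional irreps have character r^k -> 2*cos(2*pi*j*k/6), reflections -> 0.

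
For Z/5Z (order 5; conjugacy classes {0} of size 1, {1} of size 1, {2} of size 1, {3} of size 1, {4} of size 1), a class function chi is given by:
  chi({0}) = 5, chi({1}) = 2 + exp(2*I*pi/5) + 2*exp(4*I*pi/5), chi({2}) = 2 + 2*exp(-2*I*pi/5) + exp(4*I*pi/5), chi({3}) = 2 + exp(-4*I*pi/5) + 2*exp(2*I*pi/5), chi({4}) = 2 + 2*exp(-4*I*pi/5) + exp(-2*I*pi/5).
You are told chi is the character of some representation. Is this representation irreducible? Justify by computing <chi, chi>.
Not irreducible (reducible): <chi, chi> = 9 > 1.

Derivation: <chi, chi> = (1/|G|) sum_C |C| * |chi(C)|^2 = (1/5)[1*|5|^2 + 1*|2 + exp(2*I*pi/5) + 2*exp(4*I*pi/5)|^2 + 1*|2 + 2*exp(-2*I*pi/5) + exp(4*I*pi/5)|^2 + 1*|2 + exp(-4*I*pi/5) + 2*exp(2*I*pi/5)|^2 + 1*|2 + 2*exp(-4*I*pi/5) + exp(-2*I*pi/5)|^2]
  = (1/5)[(25) + (5) + (5) + (5) + (5)] = 45/5 = 9.
(Exp terms are combined using exp(i*s)*conj(exp(i*t)) = exp(i*(s-t)), and sums of them are collapsed using the identity that for every m > 1 the m distinct m-th roots of unity sum to 0, e.g. 1 + exp(2*I*pi/3) + exp(-2*I*pi/3) = 0.)
A character is irreducible iff <chi, chi> = 1, so this representation is reducible.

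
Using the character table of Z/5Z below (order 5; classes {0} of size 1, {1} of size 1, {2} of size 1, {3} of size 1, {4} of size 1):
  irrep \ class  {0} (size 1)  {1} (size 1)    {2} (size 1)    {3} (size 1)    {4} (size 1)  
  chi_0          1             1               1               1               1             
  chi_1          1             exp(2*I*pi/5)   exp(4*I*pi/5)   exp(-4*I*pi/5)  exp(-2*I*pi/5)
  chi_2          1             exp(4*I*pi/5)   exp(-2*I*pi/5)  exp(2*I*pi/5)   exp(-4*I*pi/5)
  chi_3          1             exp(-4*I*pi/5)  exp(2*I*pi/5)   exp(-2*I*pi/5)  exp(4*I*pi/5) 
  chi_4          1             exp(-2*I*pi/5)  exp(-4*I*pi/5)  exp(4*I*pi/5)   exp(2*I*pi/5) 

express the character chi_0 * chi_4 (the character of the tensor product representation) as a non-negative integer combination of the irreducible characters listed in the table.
chi_0 tensor chi_4 = chi_4 (all other irreducibles have multiplicity 0).

Working: The character of a tensor product is the pointwise product (chi_0 * chi_4)(C) = chi_0(C) * chi_4(C):
  {0}: (1)*(1), {1}: (1)*(exp(-2*I*pi/5)), {2}: (1)*(exp(-4*I*pi/5)), {3}: (1)*(exp(4*I*pi/5)), {4}: (1)*(exp(2*I*pi/5))
so (chi_0 * chi_4) takes values
  {0} -> 1, {1} -> exp(-2*I*pi/5), {2} -> exp(-4*I*pi/5), {3} -> exp(4*I*pi/5), {4} -> exp(2*I*pi/5).
Now take the inner product of this character with each irreducible chi from the table, <chi_0*chi_4, chi> = (1/5) sum_C |C| (chi_0*chi_4)(C) conj(chi(C)):
  <chi_0*chi_4, chi_0> = (1/5)[1*(1)*conj(1) + 1*(exp(-2*I*pi/5))*conj(1) + 1*(exp(-4*I*pi/5))*conj(1) + 1*(exp(4*I*pi/5))*conj(1) + 1*(exp(2*I*pi/5))*conj(1)]
      = (1/5)[(1) + (exp(-2*I*pi/5)) + (exp(-4*I*pi/5)) + (exp(4*I*pi/5)) + (exp(2*I*pi/5))] = 0/5 = 0
  <chi_0*chi_4, chi_1> = (1/5)[1*(1)*conj(1) + 1*(exp(-2*I*pi/5))*conj(exp(2*I*pi/5)) + 1*(exp(-4*I*pi/5))*conj(exp(4*I*pi/5)) + 1*(exp(4*I*pi/5))*conj(exp(-4*I*pi/5)) + 1*(exp(2*I*pi/5))*conj(exp(-2*I*pi/5))]
      = (1/5)[(1) + (exp(-4*I*pi/5)) + (exp(2*I*pi/5)) + (exp(-2*I*pi/5)) + (exp(4*I*pi/5))] = 0/5 = 0
  <chi_0*chi_4, chi_2> = (1/5)[1*(1)*conj(1) + 1*(exp(-2*I*pi/5))*conj(exp(4*I*pi/5)) + 1*(exp(-4*I*pi/5))*conj(exp(-2*I*pi/5)) + 1*(exp(4*I*pi/5))*conj(exp(2*I*pi/5)) + 1*(exp(2*I*pi/5))*conj(exp(-4*I*pi/5))]
      = (1/5)[(1) + (exp(4*I*pi/5)) + (exp(-2*I*pi/5)) + (exp(2*I*pi/5)) + (exp(-4*I*pi/5))] = 0/5 = 0
  <chi_0*chi_4, chi_3> = (1/5)[1*(1)*conj(1) + 1*(exp(-2*I*pi/5))*conj(exp(-4*I*pi/5)) + 1*(exp(-4*I*pi/5))*conj(exp(2*I*pi/5)) + 1*(exp(4*I*pi/5))*conj(exp(-2*I*pi/5)) + 1*(exp(2*I*pi/5))*conj(exp(4*I*pi/5))]
      = (1/5)[(1) + (exp(2*I*pi/5)) + (exp(4*I*pi/5)) + (exp(-4*I*pi/5)) + (exp(-2*I*pi/5))] = 0/5 = 0
  <chi_0*chi_4, chi_4> = (1/5)[1*(1)*conj(1) + 1*(exp(-2*I*pi/5))*conj(exp(-2*I*pi/5)) + 1*(exp(-4*I*pi/5))*conj(exp(-4*I*pi/5)) + 1*(exp(4*I*pi/5))*conj(exp(4*I*pi/5)) + 1*(exp(2*I*pi/5))*conj(exp(2*I*pi/5))]
      = (1/5)[(1) + (1) + (1) + (1) + (1)] = 5/5 = 1
(Exp terms are combined using exp(i*s)*conj(exp(i*t)) = exp(i*(s-t)), and sums of them are collapsed using the identity that for every m > 1 the m distinct m-th roots of unity sum to 0, e.g. 1 + exp(2*I*pi/3) + exp(-2*I*pi/3) = 0.)
Hence the multiplicities are chi_4: 1. Dimension check: dim(chi_0)*dim(chi_4) = 1*1 = 1 and sum (mult * dim) = 1*1 = 1.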